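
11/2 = 5.50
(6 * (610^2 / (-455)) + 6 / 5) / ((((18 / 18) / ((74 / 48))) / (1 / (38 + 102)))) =-13764333 / 254800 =-54.02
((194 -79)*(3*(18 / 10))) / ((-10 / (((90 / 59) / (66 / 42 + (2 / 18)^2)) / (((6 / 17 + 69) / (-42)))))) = 125702199 / 3470321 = 36.22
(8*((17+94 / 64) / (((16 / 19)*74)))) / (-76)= -591 / 18944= -0.03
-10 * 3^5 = -2430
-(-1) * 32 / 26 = 16 / 13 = 1.23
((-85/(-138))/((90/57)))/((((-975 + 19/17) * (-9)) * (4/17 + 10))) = 93347/21467304288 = 0.00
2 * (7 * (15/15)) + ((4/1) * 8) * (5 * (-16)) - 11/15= -38201/15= -2546.73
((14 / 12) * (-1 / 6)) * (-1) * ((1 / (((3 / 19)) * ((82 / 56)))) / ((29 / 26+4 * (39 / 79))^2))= 3927810796 / 44594840763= 0.09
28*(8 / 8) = 28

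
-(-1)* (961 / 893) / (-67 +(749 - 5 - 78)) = 961 / 534907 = 0.00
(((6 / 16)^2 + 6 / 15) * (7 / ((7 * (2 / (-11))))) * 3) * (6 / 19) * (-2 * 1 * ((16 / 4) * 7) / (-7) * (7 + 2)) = -154143 / 760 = -202.82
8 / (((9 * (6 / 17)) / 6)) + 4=172 / 9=19.11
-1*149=-149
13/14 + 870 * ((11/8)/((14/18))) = 43091/28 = 1538.96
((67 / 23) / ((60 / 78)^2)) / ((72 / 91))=1030393 / 165600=6.22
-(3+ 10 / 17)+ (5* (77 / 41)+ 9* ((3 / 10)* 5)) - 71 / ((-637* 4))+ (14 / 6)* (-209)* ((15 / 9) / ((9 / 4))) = -49183823155 / 143852436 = -341.90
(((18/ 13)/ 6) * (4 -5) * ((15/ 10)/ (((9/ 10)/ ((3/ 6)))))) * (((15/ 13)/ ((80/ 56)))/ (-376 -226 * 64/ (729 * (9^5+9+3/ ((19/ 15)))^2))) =16295270867307/ 39446350171726496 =0.00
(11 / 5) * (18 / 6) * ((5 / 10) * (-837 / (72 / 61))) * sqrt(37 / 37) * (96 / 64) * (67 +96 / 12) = -8424405 / 32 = -263262.66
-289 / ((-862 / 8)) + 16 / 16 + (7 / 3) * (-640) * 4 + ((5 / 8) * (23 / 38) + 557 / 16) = -1166335111 / 196536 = -5934.46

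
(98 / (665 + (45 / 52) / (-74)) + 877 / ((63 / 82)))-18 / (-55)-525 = 9041878457 / 14655375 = 616.97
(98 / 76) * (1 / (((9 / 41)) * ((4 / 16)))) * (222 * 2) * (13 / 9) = 7730632 / 513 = 15069.46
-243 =-243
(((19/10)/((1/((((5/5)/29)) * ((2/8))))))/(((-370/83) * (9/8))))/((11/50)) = -1577/106227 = -0.01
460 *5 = 2300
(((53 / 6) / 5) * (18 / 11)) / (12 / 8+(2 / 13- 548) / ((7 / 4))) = -9646 / 1039555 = -0.01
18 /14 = 9 /7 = 1.29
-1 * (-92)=92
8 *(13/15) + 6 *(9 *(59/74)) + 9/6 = 57151/1110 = 51.49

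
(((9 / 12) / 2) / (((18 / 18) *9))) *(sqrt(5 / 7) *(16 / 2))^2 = 40 / 21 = 1.90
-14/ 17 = -0.82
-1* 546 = -546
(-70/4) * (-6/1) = 105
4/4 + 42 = 43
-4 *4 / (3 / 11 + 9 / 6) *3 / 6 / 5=-176 / 195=-0.90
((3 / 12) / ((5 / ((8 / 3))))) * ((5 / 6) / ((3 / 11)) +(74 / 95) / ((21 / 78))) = 71207 / 89775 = 0.79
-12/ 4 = -3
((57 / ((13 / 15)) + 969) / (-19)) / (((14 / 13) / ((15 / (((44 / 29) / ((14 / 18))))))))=-8555 / 22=-388.86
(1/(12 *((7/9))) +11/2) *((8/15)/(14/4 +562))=628/118755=0.01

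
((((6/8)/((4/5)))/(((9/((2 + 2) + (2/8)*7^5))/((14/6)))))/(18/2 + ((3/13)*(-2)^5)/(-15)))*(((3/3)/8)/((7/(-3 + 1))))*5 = -27337375/1421568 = -19.23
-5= -5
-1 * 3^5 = -243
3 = 3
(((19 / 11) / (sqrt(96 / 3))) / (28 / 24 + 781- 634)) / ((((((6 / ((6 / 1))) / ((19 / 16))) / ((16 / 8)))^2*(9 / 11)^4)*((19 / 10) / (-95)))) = -228233225*sqrt(2) / 248863104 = -1.30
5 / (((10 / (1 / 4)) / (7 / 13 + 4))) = 0.57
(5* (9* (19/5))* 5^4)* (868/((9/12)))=123690000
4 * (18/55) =72/55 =1.31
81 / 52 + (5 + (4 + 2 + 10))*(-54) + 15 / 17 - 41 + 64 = -979967 / 884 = -1108.56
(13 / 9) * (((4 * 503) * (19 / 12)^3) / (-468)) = -3450077 / 139968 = -24.65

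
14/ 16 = 7/ 8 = 0.88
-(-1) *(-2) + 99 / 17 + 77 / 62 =5339 / 1054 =5.07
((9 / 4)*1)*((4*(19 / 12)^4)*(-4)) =-130321 / 576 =-226.25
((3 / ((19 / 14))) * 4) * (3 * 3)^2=13608 / 19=716.21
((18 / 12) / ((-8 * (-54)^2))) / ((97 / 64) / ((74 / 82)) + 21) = -37 / 13050315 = -0.00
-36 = -36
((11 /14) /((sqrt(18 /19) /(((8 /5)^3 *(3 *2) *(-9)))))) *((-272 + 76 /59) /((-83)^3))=-404794368 *sqrt(38) /29518503875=-0.08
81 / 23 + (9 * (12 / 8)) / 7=1755 / 322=5.45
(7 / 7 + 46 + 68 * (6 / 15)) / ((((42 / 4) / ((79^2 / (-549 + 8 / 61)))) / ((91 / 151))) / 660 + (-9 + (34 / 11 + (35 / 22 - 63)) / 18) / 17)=-24721532107272 / 240657018653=-102.73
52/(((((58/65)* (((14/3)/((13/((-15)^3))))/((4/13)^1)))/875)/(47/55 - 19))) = 674648/2871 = 234.99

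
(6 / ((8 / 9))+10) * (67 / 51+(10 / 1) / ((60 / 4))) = 6767 / 204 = 33.17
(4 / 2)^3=8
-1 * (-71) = 71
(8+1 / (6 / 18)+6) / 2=17 / 2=8.50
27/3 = 9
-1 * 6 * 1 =-6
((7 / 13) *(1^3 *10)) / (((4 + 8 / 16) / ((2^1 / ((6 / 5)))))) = 700 / 351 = 1.99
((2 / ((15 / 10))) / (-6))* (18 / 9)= -4 / 9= -0.44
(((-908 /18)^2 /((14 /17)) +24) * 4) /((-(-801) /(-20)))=-141247520 /454167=-311.00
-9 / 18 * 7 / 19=-7 / 38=-0.18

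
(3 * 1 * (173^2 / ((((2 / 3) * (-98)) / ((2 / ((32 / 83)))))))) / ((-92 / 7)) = 22356963 / 41216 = 542.43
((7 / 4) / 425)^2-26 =-75139951 / 2890000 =-26.00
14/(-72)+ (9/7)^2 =2573/1764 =1.46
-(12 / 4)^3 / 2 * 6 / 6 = -27 / 2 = -13.50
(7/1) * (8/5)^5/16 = 4.59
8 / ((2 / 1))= 4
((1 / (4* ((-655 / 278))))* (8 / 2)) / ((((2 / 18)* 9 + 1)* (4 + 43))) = -139 / 30785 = -0.00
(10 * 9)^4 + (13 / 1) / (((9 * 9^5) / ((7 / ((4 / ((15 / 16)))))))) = 743847338880455 / 11337408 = 65610000.00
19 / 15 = 1.27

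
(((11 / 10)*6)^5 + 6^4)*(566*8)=195543459504 / 3125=62573907.04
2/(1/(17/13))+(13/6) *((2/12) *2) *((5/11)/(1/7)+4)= 20083/2574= 7.80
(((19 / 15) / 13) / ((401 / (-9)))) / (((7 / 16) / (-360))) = 1.80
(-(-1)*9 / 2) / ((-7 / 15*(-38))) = 135 / 532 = 0.25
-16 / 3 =-5.33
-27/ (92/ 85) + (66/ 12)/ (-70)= -40289/ 1610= -25.02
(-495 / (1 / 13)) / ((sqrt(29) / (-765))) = 914136.37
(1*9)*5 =45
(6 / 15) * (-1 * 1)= -2 / 5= -0.40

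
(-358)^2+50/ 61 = 128164.82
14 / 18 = 7 / 9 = 0.78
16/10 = 8/5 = 1.60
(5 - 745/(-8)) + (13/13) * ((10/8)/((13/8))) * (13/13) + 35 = 13925/104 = 133.89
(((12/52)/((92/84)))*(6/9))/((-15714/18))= -14/87009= -0.00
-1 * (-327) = 327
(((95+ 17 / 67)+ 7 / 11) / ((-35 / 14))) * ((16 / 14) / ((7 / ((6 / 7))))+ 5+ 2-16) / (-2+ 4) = 214769169 / 1263955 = 169.92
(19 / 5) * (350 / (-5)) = -266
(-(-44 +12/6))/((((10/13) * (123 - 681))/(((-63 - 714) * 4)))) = 47138/155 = 304.12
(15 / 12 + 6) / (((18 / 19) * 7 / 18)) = 551 / 28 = 19.68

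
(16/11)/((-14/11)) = -8/7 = -1.14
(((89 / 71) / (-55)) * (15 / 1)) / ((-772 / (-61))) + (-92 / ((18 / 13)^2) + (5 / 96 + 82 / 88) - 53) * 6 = -39073218817 / 65116656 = -600.05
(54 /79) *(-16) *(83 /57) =-23904 /1501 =-15.93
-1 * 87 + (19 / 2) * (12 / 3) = -49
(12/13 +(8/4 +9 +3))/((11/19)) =3686/143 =25.78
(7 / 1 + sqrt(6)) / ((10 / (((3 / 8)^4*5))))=81*sqrt(6) / 8192 + 567 / 8192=0.09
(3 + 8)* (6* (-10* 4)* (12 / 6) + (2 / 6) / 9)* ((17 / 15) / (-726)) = 8.24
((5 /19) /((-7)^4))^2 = 25 /2081093161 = 0.00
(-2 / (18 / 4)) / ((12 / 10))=-10 / 27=-0.37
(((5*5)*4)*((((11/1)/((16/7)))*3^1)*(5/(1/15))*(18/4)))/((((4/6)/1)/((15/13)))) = 175415625/208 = 843344.35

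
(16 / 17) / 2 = 8 / 17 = 0.47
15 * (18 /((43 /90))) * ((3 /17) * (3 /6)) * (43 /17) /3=42.04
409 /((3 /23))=9407 /3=3135.67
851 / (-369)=-851 / 369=-2.31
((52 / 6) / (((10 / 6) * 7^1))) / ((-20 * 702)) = -1 / 18900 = -0.00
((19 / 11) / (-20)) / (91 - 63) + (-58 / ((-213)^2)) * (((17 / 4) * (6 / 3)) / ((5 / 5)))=-0.01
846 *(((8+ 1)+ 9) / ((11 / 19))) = 289332 / 11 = 26302.91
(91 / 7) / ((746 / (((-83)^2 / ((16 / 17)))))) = 1522469 / 11936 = 127.55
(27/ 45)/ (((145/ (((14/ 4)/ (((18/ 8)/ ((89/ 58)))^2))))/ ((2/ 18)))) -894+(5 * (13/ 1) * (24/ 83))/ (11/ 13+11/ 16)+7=-118329238271203/ 135272978775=-874.74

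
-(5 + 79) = -84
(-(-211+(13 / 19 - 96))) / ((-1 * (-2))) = 2910 / 19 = 153.16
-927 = -927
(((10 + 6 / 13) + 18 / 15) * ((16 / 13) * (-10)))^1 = -24256 / 169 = -143.53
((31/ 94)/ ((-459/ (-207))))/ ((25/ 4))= 1426/ 59925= 0.02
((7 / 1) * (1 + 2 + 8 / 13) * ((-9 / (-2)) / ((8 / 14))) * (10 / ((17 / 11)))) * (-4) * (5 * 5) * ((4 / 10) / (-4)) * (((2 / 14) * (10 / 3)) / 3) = 452375 / 221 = 2046.95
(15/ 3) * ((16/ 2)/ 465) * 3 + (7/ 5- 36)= -5323/ 155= -34.34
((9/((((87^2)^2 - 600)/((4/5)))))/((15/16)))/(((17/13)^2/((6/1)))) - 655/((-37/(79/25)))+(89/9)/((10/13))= 6321601062864301/91888949785950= 68.80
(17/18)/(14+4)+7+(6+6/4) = 4715/324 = 14.55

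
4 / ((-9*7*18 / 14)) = -4 / 81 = -0.05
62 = 62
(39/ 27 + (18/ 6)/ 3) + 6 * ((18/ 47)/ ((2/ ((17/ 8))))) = 8267/ 1692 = 4.89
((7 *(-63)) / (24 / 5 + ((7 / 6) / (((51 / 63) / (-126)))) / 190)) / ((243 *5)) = -31654 / 335259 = -0.09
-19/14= -1.36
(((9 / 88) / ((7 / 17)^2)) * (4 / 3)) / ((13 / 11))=867 / 1274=0.68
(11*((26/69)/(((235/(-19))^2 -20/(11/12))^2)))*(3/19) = 237362554/6239189236175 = 0.00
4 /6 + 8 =26 /3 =8.67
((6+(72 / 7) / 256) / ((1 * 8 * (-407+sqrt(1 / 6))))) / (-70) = 1353 * sqrt(6) / 124673937920+1652013 / 62336968960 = 0.00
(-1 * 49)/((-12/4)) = 16.33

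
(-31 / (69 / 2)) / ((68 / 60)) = -310 / 391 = -0.79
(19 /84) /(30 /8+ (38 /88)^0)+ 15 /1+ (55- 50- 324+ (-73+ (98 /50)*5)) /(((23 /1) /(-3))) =156733 /2415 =64.90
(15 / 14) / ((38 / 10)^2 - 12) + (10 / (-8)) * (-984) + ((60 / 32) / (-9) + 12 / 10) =63098513 / 51240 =1231.43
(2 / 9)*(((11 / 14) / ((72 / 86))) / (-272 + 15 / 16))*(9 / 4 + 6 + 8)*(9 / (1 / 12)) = -122980 / 91077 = -1.35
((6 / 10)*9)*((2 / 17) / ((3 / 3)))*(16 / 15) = 288 / 425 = 0.68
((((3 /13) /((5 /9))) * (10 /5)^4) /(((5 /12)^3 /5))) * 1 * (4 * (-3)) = -8957952 /1625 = -5512.59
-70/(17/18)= -1260/17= -74.12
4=4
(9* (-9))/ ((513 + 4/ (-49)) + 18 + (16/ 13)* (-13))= -3969/ 25231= -0.16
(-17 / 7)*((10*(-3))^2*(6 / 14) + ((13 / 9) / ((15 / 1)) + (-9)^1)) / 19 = -48.16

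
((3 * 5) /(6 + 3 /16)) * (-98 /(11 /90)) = -235200 /121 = -1943.80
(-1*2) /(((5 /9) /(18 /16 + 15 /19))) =-2619 /380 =-6.89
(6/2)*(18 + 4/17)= 930/17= 54.71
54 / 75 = 18 / 25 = 0.72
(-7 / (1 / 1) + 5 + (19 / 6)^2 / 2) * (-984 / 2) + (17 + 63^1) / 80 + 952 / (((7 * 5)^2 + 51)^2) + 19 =-446577970 / 305283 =-1462.83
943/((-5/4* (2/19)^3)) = -6468037/10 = -646803.70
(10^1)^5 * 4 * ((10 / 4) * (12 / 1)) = 12000000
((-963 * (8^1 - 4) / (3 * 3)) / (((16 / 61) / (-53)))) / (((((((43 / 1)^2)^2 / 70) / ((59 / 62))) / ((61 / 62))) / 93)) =130725595245 / 847862648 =154.18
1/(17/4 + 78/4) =0.04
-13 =-13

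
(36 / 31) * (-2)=-72 / 31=-2.32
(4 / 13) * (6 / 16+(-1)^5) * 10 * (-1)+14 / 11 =457 / 143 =3.20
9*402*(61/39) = 73566/13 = 5658.92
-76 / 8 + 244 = 469 / 2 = 234.50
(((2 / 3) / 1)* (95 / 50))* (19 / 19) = 19 / 15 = 1.27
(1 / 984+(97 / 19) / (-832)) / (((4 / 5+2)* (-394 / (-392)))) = -348425 / 191521824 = -0.00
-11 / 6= -1.83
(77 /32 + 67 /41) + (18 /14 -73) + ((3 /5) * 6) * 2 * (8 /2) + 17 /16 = -1736299 /45920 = -37.81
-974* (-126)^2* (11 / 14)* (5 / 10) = -6074838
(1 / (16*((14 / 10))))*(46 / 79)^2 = 2645 / 174748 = 0.02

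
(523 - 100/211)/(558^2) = 36751/21899268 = 0.00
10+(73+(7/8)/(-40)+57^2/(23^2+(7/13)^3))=8288381607/93004480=89.12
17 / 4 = 4.25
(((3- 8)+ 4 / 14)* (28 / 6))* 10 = -220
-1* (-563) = 563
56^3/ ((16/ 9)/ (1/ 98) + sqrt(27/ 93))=76827082752/ 76216615-42674688 * sqrt(31)/ 76216615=1004.89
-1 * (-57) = 57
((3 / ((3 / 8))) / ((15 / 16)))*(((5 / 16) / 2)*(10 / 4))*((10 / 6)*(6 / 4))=25 / 3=8.33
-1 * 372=-372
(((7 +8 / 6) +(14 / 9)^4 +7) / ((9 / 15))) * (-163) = -113299670 / 19683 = -5756.22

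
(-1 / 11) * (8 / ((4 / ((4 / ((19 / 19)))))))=-8 / 11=-0.73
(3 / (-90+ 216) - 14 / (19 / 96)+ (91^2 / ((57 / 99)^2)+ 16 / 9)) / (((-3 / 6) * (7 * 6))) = -1133133545 / 955206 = -1186.27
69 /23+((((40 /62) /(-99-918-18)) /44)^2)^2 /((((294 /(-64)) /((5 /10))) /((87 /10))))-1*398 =-2402492705833642725771007 /6082260014768715761445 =-395.00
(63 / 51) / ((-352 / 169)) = -0.59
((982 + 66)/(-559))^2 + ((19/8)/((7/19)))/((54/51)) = 3024786329/314980848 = 9.60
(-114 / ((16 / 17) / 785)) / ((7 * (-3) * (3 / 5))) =1267775 / 168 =7546.28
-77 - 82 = -159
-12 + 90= 78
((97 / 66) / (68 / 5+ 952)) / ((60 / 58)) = 2813 / 1911888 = 0.00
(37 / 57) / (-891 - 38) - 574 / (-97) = 30391433 / 5136441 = 5.92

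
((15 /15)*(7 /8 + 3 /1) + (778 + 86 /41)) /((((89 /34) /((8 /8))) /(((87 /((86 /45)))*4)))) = 17114152365 /313814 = 54535.97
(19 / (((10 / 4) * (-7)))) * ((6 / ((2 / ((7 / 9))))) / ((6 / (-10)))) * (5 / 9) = 2.35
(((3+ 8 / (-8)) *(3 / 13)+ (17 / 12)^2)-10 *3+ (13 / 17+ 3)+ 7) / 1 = -533587 / 31824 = -16.77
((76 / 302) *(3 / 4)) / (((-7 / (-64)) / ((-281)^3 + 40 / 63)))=-849890698144 / 22197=-38288538.91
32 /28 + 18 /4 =79 /14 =5.64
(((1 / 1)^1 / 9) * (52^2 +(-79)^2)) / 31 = 8945 / 279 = 32.06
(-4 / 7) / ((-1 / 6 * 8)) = 3 / 7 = 0.43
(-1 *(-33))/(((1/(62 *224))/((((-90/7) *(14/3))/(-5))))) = 5499648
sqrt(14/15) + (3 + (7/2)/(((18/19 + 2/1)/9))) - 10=sqrt(210)/15 + 59/16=4.65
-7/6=-1.17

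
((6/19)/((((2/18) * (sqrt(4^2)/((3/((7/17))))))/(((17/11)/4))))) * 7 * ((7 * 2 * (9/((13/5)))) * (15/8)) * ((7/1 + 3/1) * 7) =3871263375/43472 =89051.88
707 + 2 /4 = 707.50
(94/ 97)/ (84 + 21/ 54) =1692/ 147343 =0.01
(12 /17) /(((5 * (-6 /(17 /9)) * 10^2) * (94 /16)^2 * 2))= -16 /2485125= -0.00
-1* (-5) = 5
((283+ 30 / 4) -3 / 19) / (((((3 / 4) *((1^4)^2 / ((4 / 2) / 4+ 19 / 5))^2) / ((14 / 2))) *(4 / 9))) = 428400357 / 3800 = 112736.94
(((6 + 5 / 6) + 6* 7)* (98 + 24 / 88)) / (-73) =-316733 / 4818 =-65.74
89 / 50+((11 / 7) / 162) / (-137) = 3456578 / 1941975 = 1.78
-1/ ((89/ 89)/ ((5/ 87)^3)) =-125/ 658503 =-0.00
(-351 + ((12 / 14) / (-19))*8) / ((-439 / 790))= 36917490 / 58387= 632.29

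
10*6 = 60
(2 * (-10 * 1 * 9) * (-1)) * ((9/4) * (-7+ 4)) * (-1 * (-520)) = -631800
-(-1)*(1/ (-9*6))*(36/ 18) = -1/ 27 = -0.04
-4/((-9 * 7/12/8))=128/21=6.10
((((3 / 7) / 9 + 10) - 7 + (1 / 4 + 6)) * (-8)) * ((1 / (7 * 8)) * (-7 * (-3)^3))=-7029 / 28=-251.04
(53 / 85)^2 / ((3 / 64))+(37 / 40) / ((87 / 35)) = 8.67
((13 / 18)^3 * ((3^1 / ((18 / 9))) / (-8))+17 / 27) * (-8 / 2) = -17387 / 7776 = -2.24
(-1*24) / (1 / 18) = -432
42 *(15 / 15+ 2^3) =378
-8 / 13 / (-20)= 2 / 65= 0.03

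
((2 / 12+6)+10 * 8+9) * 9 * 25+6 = 42837 / 2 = 21418.50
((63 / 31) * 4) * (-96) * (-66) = 1596672 / 31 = 51505.55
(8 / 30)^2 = 16 / 225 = 0.07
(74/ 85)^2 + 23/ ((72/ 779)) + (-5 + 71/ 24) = 64391261/ 260100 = 247.56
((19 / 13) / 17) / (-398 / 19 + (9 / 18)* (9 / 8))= -5776 / 1369537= -0.00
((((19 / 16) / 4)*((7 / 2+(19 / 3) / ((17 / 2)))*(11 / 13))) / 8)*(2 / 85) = 90497 / 28853760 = 0.00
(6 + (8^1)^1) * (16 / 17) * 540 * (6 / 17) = 725760 / 289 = 2511.28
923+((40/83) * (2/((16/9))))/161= 923.00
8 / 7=1.14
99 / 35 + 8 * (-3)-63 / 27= -2468 / 105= -23.50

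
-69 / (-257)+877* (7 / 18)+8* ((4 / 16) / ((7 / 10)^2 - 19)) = 341.22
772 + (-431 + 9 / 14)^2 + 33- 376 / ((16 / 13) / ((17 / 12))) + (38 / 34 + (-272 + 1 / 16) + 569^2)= 20354641241 / 39984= 509069.66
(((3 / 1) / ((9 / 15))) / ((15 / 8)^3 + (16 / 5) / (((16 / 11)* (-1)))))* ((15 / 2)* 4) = 384000 / 11243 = 34.15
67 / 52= 1.29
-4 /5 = -0.80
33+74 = 107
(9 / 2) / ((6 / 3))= 9 / 4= 2.25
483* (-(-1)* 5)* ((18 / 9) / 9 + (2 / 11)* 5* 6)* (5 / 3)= 22848.99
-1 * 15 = -15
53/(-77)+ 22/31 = 51/2387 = 0.02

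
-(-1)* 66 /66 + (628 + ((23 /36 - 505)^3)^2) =35831464704803633324076793 /2176782336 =16460747642158206.73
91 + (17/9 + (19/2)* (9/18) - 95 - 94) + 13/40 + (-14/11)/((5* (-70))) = -1802443/19800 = -91.03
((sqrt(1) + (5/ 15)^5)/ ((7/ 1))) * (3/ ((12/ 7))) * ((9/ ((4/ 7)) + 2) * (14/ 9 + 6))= 73627/ 2187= 33.67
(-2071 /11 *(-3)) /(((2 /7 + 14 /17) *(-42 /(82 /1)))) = -994.14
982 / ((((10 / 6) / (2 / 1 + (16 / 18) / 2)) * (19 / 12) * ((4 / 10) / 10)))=432080 / 19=22741.05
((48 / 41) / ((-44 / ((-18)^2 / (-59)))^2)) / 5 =314928 / 86346205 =0.00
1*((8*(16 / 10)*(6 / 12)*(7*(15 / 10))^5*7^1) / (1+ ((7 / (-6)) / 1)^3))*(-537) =3316061302344 / 635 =5222143783.22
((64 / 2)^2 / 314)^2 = 262144 / 24649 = 10.64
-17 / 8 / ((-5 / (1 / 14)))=17 / 560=0.03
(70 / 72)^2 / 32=1225 / 41472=0.03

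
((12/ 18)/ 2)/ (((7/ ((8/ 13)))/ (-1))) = -8/ 273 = -0.03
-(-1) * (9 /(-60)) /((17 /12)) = -9 /85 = -0.11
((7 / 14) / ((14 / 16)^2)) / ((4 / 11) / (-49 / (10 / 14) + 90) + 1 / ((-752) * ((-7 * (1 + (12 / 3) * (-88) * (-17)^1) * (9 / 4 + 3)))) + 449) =127136338560 / 87413513800957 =0.00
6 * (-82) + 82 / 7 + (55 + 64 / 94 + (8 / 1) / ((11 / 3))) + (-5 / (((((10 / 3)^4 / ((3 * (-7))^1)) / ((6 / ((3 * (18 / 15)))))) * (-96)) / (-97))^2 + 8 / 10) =-1251195774839291 / 2964684800000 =-422.03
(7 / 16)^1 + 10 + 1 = 183 / 16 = 11.44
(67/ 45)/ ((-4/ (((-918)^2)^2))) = -1321730849772/ 5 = -264346169954.40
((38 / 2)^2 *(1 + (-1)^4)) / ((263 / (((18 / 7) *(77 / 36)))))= 3971 / 263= 15.10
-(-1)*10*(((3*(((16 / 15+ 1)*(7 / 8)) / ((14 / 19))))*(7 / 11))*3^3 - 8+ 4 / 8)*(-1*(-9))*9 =8482401 / 88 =96390.92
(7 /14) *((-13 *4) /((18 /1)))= -13 /9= -1.44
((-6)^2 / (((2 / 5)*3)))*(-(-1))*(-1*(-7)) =210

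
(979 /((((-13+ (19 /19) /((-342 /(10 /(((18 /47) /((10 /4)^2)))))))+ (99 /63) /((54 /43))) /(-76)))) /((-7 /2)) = -1832124096 /1053673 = -1738.80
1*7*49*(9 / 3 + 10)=4459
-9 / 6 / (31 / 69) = -207 / 62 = -3.34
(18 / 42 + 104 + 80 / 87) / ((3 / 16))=1026512 / 1827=561.86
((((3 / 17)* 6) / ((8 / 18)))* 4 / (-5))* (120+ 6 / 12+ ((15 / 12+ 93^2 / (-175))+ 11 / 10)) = -4163319 / 29750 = -139.94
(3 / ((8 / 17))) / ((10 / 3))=153 / 80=1.91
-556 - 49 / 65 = -36189 / 65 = -556.75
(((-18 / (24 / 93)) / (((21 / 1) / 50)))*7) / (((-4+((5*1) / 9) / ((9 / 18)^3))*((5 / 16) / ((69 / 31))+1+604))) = -115506 / 26723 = -4.32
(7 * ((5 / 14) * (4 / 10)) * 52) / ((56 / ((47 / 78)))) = 47 / 84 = 0.56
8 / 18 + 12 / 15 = 56 / 45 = 1.24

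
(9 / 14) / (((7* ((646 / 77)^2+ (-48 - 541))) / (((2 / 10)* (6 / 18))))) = -121 / 10249550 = -0.00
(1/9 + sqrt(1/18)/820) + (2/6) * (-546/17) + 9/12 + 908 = 898.16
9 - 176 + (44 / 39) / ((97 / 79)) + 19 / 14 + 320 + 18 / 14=8291821 / 52962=156.56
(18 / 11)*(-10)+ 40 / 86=-7520 / 473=-15.90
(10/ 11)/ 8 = 5/ 44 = 0.11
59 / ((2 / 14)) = 413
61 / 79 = 0.77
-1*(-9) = 9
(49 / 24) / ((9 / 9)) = 2.04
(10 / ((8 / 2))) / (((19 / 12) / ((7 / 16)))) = 0.69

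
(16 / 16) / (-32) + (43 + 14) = 1823 / 32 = 56.97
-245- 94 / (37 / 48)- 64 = -15945 / 37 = -430.95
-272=-272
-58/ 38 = -29/ 19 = -1.53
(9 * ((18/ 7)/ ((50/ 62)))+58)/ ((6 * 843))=7586/ 442575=0.02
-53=-53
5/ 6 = 0.83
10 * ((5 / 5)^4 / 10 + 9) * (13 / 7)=169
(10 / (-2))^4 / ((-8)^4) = 625 / 4096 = 0.15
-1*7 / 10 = -7 / 10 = -0.70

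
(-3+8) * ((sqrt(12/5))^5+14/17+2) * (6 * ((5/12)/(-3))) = -48.95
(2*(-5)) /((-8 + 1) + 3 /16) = 160 /109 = 1.47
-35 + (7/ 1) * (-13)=-126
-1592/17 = -93.65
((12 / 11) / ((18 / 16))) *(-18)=-17.45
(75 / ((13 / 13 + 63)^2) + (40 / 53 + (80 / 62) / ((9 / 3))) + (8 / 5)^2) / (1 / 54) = 17094290859 / 84121600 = 203.21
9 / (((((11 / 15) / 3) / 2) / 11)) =810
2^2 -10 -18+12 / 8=-45 / 2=-22.50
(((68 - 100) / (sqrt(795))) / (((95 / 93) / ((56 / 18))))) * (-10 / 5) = 55552 * sqrt(795) / 226575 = 6.91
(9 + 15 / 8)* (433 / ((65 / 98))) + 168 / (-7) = 1839639 / 260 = 7075.53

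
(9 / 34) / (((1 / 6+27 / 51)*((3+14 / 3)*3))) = 0.02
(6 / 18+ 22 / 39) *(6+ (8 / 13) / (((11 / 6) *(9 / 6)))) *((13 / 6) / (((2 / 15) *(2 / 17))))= 1323875 / 1716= 771.49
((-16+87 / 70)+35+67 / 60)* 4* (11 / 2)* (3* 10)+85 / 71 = 7006946 / 497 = 14098.48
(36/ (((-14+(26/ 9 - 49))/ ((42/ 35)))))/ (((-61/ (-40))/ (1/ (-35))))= 15552/ 1155035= 0.01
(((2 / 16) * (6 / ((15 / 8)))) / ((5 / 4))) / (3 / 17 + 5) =17 / 275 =0.06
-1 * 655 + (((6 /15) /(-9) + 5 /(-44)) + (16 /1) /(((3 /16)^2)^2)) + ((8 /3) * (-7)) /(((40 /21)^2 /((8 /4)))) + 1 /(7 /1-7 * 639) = 111055428839 /9043650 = 12279.93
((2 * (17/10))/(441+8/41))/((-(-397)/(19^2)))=251617/35906665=0.01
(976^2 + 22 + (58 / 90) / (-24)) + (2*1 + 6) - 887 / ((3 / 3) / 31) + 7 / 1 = 999125251 / 1080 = 925115.97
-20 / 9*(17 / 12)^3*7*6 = -171955 / 648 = -265.36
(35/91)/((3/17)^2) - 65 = -6160/117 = -52.65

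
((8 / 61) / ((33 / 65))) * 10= 5200 / 2013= 2.58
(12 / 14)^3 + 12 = 4332 / 343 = 12.63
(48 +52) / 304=25 / 76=0.33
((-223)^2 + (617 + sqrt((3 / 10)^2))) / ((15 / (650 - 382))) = 22488014 / 25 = 899520.56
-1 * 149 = -149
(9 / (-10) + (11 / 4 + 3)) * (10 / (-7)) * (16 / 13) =-776 / 91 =-8.53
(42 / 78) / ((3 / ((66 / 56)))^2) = 121 / 1456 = 0.08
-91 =-91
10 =10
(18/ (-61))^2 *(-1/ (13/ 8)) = -2592/ 48373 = -0.05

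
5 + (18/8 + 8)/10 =241/40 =6.02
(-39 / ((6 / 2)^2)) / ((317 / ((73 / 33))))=-949 / 31383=-0.03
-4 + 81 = 77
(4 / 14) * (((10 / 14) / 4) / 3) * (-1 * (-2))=5 / 147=0.03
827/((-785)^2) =827/616225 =0.00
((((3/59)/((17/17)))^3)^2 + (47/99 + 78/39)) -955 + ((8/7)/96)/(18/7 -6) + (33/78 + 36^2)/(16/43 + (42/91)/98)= 3431468448006356436797/1379173871461354848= 2488.06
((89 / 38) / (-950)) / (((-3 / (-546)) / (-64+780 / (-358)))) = 47970377 / 1615475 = 29.69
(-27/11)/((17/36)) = -972/187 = -5.20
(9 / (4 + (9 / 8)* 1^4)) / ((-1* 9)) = -8 / 41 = -0.20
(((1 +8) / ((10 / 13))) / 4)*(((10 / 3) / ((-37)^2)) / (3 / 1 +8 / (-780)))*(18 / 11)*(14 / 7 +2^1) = 136890 / 8779397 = 0.02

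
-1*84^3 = -592704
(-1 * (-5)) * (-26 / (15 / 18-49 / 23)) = 17940 / 179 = 100.22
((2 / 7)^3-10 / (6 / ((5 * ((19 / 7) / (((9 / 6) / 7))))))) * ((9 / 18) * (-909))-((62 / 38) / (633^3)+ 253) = 47711.40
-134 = -134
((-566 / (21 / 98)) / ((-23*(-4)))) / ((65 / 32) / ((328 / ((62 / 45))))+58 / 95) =-2962942080 / 63888043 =-46.38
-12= -12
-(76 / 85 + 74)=-6366 / 85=-74.89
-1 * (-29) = 29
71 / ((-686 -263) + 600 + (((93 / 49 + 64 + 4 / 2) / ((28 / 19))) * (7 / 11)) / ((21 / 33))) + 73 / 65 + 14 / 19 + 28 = 3041266107 / 102656905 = 29.63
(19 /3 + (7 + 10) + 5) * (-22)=-1870 /3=-623.33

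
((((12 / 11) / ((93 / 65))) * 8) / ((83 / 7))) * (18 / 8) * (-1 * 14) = -458640 / 28303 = -16.20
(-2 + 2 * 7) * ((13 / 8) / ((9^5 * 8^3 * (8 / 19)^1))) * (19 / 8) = 4693 / 1289945088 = 0.00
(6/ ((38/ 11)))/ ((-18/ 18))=-33/ 19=-1.74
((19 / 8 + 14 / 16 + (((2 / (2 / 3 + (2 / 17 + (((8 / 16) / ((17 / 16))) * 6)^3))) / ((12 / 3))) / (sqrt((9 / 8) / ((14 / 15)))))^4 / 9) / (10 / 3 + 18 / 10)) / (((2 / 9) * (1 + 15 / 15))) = 116645959684408272168961 / 81884798640114185210880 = 1.42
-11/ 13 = -0.85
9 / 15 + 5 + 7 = 63 / 5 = 12.60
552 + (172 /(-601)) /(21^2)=146302460 /265041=552.00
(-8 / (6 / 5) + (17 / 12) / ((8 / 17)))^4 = 187388721 / 1048576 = 178.71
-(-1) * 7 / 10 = 7 / 10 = 0.70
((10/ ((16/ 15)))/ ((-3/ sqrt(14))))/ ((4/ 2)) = -5.85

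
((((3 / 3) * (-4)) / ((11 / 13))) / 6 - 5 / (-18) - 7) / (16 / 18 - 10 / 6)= 1487 / 154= 9.66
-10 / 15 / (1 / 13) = -26 / 3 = -8.67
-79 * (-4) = 316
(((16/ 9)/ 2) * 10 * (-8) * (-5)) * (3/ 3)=3200/ 9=355.56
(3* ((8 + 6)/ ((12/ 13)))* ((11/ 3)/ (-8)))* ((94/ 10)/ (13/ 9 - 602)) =3003/ 9200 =0.33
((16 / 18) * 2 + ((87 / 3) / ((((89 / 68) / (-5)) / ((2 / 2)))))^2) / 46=437551568 / 1639647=266.86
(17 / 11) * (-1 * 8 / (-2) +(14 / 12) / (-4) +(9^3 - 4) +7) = 300169 / 264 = 1137.00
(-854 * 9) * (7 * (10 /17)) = -538020 /17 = -31648.24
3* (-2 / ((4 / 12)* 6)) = -3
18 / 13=1.38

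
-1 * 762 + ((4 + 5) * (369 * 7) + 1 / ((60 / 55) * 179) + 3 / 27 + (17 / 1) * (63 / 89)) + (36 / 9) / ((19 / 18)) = 22500.94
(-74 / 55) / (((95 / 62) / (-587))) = 2693156 / 5225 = 515.44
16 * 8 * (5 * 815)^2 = 2125520000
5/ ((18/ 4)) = 10/ 9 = 1.11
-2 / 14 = -1 / 7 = -0.14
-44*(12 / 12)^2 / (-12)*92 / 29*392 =396704 / 87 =4559.82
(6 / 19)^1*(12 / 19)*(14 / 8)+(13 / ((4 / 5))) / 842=447833 / 1215848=0.37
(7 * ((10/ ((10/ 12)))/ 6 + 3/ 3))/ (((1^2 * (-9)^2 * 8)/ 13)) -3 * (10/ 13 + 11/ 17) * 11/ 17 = -1889177/ 811512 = -2.33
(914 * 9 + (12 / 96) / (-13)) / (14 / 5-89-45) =-4277515 / 68224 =-62.70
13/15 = 0.87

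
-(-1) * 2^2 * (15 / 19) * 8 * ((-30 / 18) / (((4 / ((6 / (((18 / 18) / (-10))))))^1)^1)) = 12000 / 19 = 631.58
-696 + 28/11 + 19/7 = -53187/77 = -690.74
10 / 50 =1 / 5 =0.20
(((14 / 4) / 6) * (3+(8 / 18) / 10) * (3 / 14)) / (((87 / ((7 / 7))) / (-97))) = -13289 / 31320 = -0.42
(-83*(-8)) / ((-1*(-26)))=332 / 13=25.54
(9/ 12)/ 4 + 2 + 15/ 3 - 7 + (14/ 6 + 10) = 601/ 48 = 12.52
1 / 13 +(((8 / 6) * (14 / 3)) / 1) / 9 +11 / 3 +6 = 10988 / 1053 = 10.43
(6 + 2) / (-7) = -8 / 7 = -1.14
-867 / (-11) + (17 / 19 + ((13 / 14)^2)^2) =645979809 / 8028944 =80.46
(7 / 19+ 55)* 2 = 2104 / 19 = 110.74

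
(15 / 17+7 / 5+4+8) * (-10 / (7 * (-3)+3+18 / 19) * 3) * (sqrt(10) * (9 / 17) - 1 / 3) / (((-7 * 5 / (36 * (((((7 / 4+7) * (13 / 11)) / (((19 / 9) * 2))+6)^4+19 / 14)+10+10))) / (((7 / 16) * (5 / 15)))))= 169942778533101309913 / 26432133107466240 - 169942778533101309913 * sqrt(10) / 16642454178775040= -25861.89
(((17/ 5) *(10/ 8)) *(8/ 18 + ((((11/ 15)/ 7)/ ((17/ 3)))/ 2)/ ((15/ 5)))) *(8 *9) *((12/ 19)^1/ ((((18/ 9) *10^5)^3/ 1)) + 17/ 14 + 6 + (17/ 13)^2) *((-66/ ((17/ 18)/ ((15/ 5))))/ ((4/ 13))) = -1713285817155000015156228087/ 2057510000000000000000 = -832698.66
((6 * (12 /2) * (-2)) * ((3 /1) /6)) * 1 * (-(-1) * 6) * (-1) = 216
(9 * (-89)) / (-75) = 267 / 25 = 10.68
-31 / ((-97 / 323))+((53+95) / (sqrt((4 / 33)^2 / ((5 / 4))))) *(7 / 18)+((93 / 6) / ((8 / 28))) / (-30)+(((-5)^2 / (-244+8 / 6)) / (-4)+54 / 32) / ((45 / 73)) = 147160569 / 1412320+2849 *sqrt(5) / 12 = 635.08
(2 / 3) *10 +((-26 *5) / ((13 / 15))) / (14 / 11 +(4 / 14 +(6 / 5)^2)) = -125135 / 2886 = -43.36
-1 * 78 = -78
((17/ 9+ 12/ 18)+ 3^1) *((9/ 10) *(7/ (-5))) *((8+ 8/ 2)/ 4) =-21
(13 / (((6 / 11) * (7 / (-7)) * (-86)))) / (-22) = -13 / 1032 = -0.01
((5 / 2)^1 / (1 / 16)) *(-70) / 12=-233.33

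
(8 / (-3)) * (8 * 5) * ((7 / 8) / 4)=-70 / 3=-23.33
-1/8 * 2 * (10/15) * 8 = -4/3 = -1.33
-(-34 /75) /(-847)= -34 /63525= -0.00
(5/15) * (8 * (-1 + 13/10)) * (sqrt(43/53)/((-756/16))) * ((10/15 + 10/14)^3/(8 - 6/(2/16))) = 0.00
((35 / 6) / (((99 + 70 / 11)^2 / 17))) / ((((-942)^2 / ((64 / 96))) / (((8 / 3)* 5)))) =719950 / 8045859608667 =0.00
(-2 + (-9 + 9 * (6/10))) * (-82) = 459.20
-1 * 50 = -50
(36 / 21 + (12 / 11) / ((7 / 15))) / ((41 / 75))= 23400 / 3157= 7.41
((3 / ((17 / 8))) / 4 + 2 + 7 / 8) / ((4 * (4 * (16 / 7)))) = 3073 / 34816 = 0.09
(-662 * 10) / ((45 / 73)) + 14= -96526 / 9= -10725.11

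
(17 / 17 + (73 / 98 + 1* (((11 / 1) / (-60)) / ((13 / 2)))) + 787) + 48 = 7994828 / 9555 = 836.72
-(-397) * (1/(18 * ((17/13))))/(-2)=-5161/612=-8.43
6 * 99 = 594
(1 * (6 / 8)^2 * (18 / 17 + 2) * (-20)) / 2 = -17.21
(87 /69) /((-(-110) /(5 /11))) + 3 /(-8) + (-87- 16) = -2301425 /22264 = -103.37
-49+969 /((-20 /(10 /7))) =-1655 /14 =-118.21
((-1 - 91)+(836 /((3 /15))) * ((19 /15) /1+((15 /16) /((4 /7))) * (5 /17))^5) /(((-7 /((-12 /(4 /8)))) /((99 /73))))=43526850894997001633958593 /136942397014671360000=317847.88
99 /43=2.30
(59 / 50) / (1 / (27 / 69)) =531 / 1150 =0.46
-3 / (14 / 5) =-15 / 14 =-1.07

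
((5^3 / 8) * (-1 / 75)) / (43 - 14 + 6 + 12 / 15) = -25 / 4296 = -0.01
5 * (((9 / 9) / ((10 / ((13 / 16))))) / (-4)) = -13 / 128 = -0.10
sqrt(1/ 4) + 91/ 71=253/ 142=1.78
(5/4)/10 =1/8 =0.12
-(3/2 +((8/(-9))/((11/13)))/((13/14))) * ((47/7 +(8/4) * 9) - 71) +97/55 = 659/35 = 18.83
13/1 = 13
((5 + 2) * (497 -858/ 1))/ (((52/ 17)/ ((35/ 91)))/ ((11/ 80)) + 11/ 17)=-472549/ 10937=-43.21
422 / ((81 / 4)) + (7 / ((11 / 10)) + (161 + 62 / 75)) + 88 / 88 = 4232914 / 22275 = 190.03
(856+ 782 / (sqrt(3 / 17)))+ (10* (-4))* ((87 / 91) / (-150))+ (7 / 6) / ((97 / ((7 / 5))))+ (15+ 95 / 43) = 9946180633 / 11386830+ 782* sqrt(51) / 3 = 2735.01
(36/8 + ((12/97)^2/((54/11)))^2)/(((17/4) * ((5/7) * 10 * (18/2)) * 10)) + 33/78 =0.42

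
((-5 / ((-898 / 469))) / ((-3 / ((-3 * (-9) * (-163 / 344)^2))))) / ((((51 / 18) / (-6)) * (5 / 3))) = 3027989223 / 451629344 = 6.70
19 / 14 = 1.36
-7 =-7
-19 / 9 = -2.11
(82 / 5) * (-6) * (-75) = 7380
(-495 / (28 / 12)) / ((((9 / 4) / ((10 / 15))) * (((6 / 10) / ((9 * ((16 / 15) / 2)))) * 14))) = -1760 / 49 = -35.92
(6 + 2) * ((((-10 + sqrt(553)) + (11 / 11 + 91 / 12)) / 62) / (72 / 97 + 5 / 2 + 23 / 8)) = 0.47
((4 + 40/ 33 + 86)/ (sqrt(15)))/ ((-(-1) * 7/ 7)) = 602 * sqrt(15)/ 99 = 23.55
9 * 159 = 1431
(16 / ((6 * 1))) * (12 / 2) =16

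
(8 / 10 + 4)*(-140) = -672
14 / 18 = 7 / 9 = 0.78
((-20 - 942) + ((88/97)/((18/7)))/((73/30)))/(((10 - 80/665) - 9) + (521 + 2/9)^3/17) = -5613093820089/48608540844158122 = -0.00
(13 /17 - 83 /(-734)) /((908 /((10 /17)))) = 54765 /96305204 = 0.00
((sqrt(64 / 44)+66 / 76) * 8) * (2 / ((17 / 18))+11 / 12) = 6809 / 323+4952 * sqrt(11) / 561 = 50.36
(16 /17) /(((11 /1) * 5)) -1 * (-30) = 28066 /935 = 30.02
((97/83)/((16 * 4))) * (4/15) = 97/19920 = 0.00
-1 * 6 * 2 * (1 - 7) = 72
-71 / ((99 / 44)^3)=-4544 / 729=-6.23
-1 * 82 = -82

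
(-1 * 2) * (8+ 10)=-36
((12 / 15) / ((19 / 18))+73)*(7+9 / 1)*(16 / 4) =448448 / 95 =4720.51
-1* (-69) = 69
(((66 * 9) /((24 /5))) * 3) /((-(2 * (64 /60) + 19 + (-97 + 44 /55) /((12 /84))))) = 0.57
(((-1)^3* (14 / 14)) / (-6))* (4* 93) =62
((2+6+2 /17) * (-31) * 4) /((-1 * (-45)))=-5704 /255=-22.37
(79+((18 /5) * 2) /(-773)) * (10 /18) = 305299 /6957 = 43.88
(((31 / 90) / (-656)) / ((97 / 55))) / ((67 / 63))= -2387 / 8526688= -0.00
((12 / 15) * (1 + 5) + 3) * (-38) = -1482 / 5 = -296.40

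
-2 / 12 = -1 / 6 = -0.17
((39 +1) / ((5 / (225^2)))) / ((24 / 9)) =151875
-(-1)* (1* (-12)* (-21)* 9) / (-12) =-189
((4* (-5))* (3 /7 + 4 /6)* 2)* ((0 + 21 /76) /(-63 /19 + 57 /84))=280 /61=4.59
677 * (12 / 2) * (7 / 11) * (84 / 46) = 1194228 / 253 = 4720.27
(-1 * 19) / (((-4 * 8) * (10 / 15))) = 57 / 64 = 0.89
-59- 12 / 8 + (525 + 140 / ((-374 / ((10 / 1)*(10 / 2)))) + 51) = 185797 / 374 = 496.78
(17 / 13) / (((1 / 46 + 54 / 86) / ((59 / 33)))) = 1983934 / 551265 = 3.60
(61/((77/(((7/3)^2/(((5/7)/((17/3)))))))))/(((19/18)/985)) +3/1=20022203/627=31933.34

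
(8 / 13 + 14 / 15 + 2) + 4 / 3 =952 / 195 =4.88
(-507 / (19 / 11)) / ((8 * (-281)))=5577 / 42712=0.13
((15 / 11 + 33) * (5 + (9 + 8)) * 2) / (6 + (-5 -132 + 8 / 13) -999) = -3276 / 2447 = -1.34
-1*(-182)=182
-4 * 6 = -24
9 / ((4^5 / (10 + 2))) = 0.11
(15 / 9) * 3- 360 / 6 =-55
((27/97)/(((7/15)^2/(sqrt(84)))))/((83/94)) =1142100 *sqrt(21)/394499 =13.27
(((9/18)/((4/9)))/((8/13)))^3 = 1601613/262144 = 6.11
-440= -440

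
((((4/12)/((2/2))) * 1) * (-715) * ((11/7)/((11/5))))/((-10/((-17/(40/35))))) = -12155/48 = -253.23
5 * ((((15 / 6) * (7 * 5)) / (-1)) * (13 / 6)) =-11375 / 12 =-947.92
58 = 58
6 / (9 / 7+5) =21 / 22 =0.95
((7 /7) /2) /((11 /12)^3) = 864 /1331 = 0.65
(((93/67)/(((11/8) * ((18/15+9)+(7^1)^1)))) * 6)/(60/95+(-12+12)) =17670/31691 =0.56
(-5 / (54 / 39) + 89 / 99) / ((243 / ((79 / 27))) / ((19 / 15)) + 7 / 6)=-268679 / 6610967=-0.04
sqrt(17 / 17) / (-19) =-1 / 19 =-0.05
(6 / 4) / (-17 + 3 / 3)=-3 / 32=-0.09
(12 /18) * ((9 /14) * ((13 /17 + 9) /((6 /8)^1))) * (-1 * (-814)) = 540496 /119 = 4541.98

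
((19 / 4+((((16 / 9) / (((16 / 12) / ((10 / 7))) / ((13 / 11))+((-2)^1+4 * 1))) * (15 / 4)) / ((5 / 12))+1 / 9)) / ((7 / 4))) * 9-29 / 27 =53.42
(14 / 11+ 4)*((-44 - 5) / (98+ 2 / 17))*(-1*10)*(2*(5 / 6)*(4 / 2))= 1207850 / 13761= 87.77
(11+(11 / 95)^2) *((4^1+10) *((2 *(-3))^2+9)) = 12523896 / 1805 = 6938.45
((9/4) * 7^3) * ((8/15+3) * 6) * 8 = 654444/5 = 130888.80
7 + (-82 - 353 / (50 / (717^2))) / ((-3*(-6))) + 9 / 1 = -181463117 / 900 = -201625.69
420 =420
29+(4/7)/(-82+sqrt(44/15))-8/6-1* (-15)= 42.66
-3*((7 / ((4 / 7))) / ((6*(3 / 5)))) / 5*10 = -245 / 12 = -20.42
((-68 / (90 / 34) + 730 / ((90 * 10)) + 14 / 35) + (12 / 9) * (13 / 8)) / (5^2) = -0.89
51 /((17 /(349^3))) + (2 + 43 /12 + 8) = 1530307927 /12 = 127525660.58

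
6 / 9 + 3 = 11 / 3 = 3.67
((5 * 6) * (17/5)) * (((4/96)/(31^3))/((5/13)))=221/595820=0.00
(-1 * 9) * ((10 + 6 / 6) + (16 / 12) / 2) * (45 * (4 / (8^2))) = -4725 / 16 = -295.31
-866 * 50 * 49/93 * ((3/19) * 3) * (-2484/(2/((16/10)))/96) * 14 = 1844605980/589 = 3131758.88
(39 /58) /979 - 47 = -2668715 /56782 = -47.00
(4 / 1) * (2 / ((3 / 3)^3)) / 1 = 8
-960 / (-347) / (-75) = -64 / 1735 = -0.04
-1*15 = -15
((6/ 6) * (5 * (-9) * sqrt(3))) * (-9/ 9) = 45 * sqrt(3) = 77.94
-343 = -343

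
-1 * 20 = -20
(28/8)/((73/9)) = 63/146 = 0.43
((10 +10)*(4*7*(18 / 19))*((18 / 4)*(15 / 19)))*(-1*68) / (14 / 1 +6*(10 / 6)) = -1927800 / 361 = -5340.17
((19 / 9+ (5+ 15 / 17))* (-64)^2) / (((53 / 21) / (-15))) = -175329280 / 901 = -194594.10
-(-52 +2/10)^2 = -67081/25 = -2683.24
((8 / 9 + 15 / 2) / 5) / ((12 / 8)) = 151 / 135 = 1.12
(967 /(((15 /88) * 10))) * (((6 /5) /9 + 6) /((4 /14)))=13700456 /1125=12178.18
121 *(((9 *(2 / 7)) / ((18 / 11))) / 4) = 1331 / 28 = 47.54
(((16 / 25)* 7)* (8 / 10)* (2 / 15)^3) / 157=3584 / 66234375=0.00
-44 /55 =-4 /5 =-0.80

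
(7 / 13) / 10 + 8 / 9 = 1103 / 1170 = 0.94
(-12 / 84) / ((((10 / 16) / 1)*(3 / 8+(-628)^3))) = 64 / 69348482455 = 0.00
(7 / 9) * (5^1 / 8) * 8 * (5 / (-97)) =-175 / 873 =-0.20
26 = 26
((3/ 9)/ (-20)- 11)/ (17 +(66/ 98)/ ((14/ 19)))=-226723/ 368670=-0.61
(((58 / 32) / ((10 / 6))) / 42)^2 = 841 / 1254400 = 0.00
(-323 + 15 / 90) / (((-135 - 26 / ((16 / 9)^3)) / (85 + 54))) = 275704832 / 857871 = 321.38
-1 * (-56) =56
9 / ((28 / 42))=27 / 2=13.50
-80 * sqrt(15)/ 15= -16 * sqrt(15)/ 3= -20.66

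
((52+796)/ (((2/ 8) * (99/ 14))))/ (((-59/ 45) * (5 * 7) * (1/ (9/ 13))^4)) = -44509824/ 18536089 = -2.40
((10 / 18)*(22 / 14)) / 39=0.02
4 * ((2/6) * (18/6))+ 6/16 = 35/8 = 4.38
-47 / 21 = -2.24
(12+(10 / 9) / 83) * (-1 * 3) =-8974 / 249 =-36.04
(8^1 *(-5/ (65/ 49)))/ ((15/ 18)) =-2352/ 65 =-36.18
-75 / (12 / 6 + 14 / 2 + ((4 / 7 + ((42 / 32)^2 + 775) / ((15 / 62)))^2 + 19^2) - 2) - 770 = -770.00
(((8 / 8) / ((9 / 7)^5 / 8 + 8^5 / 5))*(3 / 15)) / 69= 134456 / 304024312257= 0.00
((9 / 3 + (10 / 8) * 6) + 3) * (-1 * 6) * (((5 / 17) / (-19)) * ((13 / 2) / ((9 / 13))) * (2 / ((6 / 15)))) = 38025 / 646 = 58.86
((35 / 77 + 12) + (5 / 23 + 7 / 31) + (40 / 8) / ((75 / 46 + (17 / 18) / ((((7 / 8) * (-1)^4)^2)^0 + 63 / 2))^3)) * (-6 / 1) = -83.95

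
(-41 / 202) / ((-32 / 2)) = 0.01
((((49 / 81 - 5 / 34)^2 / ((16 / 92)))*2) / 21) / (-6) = -36572783 / 1911298032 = -0.02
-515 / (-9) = 515 / 9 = 57.22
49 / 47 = 1.04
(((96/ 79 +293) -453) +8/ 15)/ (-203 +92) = 187528/ 131535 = 1.43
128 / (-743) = -128 / 743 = -0.17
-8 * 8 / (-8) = 8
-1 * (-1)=1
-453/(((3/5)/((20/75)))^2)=-2416/27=-89.48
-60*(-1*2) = 120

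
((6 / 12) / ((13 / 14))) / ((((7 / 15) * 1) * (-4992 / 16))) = -5 / 1352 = -0.00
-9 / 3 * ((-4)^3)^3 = 786432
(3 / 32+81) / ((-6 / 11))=-9515 / 64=-148.67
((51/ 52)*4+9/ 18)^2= 13225/ 676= 19.56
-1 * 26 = -26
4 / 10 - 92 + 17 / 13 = -5869 / 65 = -90.29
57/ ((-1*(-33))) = 19/ 11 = 1.73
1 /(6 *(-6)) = -1 /36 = -0.03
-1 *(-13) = 13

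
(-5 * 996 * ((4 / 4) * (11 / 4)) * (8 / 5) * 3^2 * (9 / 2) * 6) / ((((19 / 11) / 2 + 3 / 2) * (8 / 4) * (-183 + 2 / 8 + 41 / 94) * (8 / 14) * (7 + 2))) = 178423938 / 148525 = 1201.31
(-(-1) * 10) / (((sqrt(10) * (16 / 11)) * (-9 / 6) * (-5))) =11 * sqrt(10) / 120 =0.29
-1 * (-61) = 61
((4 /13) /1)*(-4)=-1.23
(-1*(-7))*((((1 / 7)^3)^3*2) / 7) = 2 / 40353607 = 0.00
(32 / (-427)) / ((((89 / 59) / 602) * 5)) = -162368 / 27145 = -5.98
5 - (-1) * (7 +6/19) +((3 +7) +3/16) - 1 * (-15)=11401/304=37.50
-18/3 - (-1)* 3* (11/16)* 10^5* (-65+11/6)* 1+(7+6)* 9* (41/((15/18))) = -13022374.60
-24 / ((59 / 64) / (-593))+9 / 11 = 10019859 / 649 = 15438.92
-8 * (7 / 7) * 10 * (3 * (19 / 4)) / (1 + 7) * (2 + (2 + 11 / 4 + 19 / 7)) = -75525 / 56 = -1348.66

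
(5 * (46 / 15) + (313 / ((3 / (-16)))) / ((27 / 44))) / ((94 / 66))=-2410210 / 1269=-1899.30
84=84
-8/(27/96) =-256/9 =-28.44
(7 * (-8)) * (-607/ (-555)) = -33992/ 555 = -61.25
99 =99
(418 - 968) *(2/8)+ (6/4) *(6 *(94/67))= -16733/134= -124.87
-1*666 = -666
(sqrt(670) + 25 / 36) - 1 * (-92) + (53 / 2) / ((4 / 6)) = sqrt(670) + 1192 / 9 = 158.33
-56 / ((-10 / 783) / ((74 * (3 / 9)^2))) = 180264 / 5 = 36052.80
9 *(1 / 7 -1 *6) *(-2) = 738 / 7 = 105.43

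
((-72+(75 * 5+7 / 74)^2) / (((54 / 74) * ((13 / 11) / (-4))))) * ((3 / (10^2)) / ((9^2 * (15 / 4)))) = -64.42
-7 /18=-0.39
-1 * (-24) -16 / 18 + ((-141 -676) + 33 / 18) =-14257 / 18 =-792.06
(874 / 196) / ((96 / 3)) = 437 / 3136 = 0.14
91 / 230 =0.40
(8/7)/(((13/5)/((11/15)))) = 88/273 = 0.32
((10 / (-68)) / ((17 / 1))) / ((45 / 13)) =-13 / 5202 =-0.00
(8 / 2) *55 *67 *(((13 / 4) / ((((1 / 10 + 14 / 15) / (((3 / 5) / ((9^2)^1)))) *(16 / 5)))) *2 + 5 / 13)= 85363025 / 14508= 5883.86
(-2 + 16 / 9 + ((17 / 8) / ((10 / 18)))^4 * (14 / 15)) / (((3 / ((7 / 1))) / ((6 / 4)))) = 80463648307 / 115200000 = 698.47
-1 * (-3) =3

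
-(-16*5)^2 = -6400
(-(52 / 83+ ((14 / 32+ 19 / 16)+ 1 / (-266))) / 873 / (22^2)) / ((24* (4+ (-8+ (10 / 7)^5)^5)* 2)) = 38029449172736574957841703 / 11053875685373194185645249417320448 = 0.00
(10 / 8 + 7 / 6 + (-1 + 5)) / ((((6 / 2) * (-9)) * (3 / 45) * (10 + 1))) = -35 / 108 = -0.32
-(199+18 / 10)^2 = -1008016 / 25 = -40320.64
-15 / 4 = -3.75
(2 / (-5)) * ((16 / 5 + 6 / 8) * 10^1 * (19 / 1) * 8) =-12008 / 5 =-2401.60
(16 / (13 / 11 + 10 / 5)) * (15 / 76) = 132 / 133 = 0.99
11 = 11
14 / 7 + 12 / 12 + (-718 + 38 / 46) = -16426 / 23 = -714.17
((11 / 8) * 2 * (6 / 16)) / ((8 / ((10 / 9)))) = 0.14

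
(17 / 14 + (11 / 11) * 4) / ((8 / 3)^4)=5913 / 57344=0.10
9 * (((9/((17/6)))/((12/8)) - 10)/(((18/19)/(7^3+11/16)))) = -7000227/272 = -25736.13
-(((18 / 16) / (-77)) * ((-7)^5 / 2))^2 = -466948881 / 30976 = -15074.54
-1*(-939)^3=827936019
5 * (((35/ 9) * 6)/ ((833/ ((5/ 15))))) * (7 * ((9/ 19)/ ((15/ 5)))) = 50/ 969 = 0.05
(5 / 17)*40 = 200 / 17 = 11.76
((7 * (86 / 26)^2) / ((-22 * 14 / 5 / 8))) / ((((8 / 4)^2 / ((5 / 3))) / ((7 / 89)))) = -323575 / 992706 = -0.33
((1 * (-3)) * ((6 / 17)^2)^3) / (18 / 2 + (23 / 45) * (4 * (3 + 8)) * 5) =-1259712 / 26382362917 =-0.00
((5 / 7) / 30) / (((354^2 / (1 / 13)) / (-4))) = -1 / 17105634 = -0.00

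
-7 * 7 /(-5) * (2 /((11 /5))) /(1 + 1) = 49 /11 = 4.45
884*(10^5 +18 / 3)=88405304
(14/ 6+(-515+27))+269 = -650/ 3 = -216.67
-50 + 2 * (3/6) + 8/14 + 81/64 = -21129/448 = -47.16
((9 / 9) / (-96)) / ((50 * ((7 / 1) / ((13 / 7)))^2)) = -169 / 11524800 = -0.00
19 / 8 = 2.38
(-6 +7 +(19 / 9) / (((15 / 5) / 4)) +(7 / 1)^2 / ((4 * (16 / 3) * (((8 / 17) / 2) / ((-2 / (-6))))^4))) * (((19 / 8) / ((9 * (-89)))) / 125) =-109821539 / 354336768000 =-0.00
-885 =-885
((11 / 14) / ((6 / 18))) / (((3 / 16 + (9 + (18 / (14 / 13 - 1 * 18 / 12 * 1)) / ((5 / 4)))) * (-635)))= 968 / 6479921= 0.00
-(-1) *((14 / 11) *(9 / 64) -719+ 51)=-235073 / 352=-667.82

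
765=765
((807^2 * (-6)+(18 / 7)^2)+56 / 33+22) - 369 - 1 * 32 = -3907864.69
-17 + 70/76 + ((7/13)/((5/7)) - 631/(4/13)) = -2066.08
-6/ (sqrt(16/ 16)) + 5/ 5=-5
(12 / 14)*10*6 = 360 / 7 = 51.43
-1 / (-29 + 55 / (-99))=9 / 266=0.03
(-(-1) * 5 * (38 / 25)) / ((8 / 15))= 57 / 4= 14.25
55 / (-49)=-55 / 49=-1.12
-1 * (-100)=100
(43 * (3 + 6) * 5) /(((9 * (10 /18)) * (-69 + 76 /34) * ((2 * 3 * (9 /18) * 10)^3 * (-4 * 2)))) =731 /27240000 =0.00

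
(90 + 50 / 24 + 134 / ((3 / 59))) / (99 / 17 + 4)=556393 / 2004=277.64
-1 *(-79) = 79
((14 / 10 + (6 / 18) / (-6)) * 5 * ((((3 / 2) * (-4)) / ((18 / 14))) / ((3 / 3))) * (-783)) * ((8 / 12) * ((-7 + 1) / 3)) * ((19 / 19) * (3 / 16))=-24563 / 4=-6140.75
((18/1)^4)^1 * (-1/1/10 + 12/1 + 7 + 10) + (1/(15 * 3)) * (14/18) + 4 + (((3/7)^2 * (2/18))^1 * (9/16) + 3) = 963296439901/317520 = 3033813.43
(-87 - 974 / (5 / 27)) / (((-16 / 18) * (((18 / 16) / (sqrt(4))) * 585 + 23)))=481194 / 28165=17.08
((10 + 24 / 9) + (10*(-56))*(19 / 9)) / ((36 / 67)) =-352621 / 162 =-2176.67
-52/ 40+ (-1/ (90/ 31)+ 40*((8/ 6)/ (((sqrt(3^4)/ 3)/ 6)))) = 4726/ 45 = 105.02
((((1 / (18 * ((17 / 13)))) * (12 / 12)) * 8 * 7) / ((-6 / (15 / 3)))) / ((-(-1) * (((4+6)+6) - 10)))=-455 / 1377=-0.33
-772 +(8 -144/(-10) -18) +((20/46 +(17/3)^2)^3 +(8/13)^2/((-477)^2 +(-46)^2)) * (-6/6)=-12131300145655562951/344234770178715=-35241.36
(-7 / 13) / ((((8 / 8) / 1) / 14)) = -7.54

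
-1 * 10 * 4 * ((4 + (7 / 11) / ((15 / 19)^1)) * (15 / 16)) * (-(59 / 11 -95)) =-1954745 / 121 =-16154.92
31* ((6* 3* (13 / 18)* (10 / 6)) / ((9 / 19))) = 38285 / 27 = 1417.96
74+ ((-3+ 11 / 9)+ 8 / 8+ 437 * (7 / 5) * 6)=168481 / 45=3744.02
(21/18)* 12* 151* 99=209286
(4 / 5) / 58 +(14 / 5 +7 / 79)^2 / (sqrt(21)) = 2 / 145 +185983 *sqrt(21) / 468075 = 1.83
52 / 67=0.78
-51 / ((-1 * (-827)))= -51 / 827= -0.06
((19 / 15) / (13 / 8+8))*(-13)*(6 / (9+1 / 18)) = -71136 / 62755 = -1.13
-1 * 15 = -15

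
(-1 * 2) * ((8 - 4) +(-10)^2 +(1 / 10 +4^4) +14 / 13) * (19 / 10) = -1372.47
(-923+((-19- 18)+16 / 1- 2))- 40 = -986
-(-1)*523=523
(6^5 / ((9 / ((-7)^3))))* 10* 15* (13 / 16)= -36117900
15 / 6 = 5 / 2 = 2.50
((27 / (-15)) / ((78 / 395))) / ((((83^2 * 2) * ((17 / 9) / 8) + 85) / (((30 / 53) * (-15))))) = 0.02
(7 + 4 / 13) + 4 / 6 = 311 / 39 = 7.97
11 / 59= 0.19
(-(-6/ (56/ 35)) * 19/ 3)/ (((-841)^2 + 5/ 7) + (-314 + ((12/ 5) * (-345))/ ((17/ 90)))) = 11305/ 334430072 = 0.00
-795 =-795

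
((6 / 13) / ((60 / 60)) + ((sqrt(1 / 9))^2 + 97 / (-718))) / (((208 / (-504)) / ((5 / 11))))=-1286495 / 2669524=-0.48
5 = 5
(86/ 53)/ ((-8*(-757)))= 43/ 160484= 0.00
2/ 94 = 1/ 47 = 0.02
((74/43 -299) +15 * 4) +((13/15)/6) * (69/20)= -6108943/25800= -236.78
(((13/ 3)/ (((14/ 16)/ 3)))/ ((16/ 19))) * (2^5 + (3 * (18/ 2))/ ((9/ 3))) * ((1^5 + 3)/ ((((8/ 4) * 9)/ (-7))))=-10127/ 9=-1125.22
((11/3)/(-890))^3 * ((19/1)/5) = -25289/95170815000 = -0.00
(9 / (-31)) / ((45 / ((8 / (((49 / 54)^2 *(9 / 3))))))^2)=-6718464 / 4467720775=-0.00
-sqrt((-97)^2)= -97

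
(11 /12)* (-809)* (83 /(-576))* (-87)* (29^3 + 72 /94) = -24554030323867 /108288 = -226747472.70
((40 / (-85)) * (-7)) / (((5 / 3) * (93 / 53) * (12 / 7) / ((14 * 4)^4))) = 51080372224 / 7905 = 6461780.17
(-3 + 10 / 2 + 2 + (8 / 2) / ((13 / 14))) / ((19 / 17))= 1836 / 247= 7.43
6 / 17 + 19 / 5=4.15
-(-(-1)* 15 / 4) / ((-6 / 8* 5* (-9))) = -1 / 9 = -0.11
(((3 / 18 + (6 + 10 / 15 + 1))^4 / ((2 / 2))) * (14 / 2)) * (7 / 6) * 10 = 1195521845 / 3888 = 307490.19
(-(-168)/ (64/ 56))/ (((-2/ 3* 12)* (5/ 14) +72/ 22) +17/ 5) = 38.53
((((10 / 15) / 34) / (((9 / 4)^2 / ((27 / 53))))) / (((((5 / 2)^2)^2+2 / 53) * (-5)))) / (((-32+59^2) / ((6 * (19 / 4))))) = -2432 / 29161415715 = -0.00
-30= -30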